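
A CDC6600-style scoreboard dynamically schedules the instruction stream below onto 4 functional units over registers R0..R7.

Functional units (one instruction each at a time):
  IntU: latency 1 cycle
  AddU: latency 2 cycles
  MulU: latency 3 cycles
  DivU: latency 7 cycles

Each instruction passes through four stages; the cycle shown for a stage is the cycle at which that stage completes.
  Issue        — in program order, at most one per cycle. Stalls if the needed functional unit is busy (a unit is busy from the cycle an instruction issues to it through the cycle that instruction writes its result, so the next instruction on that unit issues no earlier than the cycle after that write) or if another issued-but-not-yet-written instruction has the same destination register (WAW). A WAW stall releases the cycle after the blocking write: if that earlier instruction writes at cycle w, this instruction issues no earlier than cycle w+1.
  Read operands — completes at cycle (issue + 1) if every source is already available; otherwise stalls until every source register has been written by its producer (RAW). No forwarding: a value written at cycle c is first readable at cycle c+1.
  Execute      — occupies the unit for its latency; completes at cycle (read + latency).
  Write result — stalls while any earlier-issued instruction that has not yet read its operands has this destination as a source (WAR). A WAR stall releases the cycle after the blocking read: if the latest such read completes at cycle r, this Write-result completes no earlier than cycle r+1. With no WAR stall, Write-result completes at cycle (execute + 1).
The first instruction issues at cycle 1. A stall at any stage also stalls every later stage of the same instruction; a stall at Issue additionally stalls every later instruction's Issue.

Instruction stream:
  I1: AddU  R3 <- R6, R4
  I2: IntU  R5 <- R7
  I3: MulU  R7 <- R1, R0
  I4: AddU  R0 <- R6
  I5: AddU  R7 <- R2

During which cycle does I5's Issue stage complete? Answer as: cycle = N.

1) issue 1, read 2, done 4, write 5
2) issue 2, read 3, done 4, write 5
3) issue 3, read 4, done 7, write 8
4) issue 6, read 7, done 9, write 10  <struct: AddU busy until I1 writes@5>
5) issue 11, read 12, done 14, write 15  <struct: AddU busy until I4 writes@10>

cycle = 11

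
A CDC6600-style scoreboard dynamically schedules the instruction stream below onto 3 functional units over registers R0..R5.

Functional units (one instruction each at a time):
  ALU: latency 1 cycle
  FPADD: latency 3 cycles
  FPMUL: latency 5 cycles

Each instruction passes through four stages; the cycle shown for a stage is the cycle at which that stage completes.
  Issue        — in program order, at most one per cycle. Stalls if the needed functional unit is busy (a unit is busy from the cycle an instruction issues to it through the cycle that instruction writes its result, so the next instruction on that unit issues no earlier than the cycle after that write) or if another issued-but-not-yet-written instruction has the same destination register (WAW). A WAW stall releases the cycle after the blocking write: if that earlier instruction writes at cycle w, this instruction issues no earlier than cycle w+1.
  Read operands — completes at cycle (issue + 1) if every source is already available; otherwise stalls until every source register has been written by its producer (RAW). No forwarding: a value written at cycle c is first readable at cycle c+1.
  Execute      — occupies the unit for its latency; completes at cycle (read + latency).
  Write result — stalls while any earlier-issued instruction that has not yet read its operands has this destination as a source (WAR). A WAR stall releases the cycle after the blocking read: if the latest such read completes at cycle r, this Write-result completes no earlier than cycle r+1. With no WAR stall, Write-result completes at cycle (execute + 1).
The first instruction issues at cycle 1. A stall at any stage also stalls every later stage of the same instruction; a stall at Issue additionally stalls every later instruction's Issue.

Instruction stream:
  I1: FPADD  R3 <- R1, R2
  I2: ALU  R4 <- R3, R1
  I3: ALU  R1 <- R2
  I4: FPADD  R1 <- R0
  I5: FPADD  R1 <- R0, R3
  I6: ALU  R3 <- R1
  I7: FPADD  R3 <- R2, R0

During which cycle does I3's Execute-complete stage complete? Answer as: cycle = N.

t=1  issue I1 (FPADD)
t=2  I1 read-ops | issue I2 (ALU)
t=5  I1 finished on FPADD
t=6  I1→R3
t=7  I2 read-ops
t=8  I2 finished on ALU
t=9  I2→R4
t=10  issue I3 (ALU)
t=11  I3 read-ops
t=12  I3 finished on ALU
t=13  I3→R1
t=14  issue I4 (FPADD)
t=15  I4 read-ops
t=18  I4 finished on FPADD
t=19  I4→R1
t=20  issue I5 (FPADD)
t=21  I5 read-ops | issue I6 (ALU)
t=24  I5 finished on FPADD
t=25  I5→R1
t=26  I6 read-ops
t=27  I6 finished on ALU
t=28  I6→R3
t=29  issue I7 (FPADD)
t=30  I7 read-ops
t=33  I7 finished on FPADD
t=34  I7→R3

cycle = 12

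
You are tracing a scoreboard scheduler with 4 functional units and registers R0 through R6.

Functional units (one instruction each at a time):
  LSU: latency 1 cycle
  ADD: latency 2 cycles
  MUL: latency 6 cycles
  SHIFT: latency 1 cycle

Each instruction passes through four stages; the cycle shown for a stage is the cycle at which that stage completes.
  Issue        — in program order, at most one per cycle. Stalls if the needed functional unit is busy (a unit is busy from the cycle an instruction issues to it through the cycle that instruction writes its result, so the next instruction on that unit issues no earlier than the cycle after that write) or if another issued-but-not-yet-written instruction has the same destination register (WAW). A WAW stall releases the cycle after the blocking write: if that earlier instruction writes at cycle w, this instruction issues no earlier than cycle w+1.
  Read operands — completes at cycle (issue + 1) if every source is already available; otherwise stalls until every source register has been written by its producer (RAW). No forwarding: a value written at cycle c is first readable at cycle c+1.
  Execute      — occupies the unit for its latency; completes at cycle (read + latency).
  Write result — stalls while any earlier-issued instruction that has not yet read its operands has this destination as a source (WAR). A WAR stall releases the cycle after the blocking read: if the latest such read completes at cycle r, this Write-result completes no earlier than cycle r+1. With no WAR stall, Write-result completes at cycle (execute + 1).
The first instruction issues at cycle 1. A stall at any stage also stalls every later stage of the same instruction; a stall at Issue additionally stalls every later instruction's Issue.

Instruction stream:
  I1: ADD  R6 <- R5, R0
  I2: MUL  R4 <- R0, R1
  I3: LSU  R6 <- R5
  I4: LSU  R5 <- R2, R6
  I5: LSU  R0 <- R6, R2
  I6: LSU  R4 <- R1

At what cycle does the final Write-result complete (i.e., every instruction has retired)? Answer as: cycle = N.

c1: issue I1 (ADD)
c2: I1 read-ops; issue I2 (MUL)
c3: I2 read-ops
c4: I1 finished on ADD
c5: I1→R6
c6: issue I3 (LSU)
c7: I3 read-ops
c8: I3 finished on LSU
c9: I2 finished on MUL; I3→R6
c10: I2→R4; issue I4 (LSU)
c11: I4 read-ops
c12: I4 finished on LSU
c13: I4→R5
c14: issue I5 (LSU)
c15: I5 read-ops
c16: I5 finished on LSU
c17: I5→R0
c18: issue I6 (LSU)
c19: I6 read-ops
c20: I6 finished on LSU
c21: I6→R4

cycle = 21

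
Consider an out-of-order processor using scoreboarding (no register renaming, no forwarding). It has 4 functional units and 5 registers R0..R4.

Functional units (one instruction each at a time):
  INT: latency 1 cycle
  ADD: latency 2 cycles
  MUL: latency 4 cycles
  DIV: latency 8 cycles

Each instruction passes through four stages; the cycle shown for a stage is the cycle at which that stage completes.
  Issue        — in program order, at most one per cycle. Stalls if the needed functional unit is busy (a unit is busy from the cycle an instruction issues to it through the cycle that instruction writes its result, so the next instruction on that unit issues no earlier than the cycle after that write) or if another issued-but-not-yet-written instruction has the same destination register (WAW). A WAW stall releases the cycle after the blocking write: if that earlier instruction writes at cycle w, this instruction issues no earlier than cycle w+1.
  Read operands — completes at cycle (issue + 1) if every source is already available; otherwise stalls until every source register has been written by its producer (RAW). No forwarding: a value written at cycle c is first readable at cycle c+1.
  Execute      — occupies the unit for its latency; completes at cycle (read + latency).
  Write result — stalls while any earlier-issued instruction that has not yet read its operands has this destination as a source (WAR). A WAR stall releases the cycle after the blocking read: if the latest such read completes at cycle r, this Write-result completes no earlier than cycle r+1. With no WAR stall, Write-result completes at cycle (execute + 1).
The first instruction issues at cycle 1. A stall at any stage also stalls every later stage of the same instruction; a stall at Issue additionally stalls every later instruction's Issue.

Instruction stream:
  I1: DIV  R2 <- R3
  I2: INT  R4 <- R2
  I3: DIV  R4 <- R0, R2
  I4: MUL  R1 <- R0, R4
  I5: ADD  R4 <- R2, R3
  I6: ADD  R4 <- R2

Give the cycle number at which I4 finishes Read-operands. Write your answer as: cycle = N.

cycle = 26

1) issue 1, read 2, done 10, write 11
2) issue 2, read 12, done 13, write 14  <RAW R2: wait I1 write@11>
3) issue 15, read 16, done 24, write 25  <WAW R4: wait I2 write@14>
4) issue 16, read 26, done 30, write 31  <RAW R4: wait I3 write@25>
5) issue 26, read 27, done 29, write 30  <WAW R4: wait I3 write@25>
6) issue 31, read 32, done 34, write 35  <struct: ADD busy until I5 writes@30>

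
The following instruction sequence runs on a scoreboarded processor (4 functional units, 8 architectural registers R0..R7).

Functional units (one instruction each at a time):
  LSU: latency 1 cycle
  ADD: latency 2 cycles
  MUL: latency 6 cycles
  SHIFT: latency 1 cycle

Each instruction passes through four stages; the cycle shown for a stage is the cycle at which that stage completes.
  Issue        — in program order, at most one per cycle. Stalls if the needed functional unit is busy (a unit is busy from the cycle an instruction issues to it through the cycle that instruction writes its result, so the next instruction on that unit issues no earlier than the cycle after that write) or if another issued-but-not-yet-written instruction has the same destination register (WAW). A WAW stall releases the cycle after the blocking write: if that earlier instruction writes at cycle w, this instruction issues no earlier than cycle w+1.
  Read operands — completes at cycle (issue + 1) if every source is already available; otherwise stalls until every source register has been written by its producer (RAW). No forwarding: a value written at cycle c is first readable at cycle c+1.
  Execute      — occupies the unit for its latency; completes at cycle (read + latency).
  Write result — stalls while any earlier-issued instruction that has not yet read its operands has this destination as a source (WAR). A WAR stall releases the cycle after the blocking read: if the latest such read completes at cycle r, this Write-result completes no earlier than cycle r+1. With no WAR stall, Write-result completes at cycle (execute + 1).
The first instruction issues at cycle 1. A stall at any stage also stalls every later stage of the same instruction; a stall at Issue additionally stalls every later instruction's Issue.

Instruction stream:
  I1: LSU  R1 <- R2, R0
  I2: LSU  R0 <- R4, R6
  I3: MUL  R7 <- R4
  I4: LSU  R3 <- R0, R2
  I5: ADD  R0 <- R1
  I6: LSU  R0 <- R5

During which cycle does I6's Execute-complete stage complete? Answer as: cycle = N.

cycle = 17

c1: I1 dispatched to LSU
c2: I1 operands ready
c3: I1 complete
c4: R1←I1
c5: I2 dispatched to LSU
c6: I2 operands ready, I3 dispatched to MUL
c7: I2 complete, I3 operands ready
c8: R0←I2
c9: I4 dispatched to LSU
c10: I4 operands ready, I5 dispatched to ADD
c11: I4 complete, I5 operands ready
c12: R3←I4
c13: I3 complete, I5 complete
c14: R7←I3, R0←I5
c15: I6 dispatched to LSU
c16: I6 operands ready
c17: I6 complete
c18: R0←I6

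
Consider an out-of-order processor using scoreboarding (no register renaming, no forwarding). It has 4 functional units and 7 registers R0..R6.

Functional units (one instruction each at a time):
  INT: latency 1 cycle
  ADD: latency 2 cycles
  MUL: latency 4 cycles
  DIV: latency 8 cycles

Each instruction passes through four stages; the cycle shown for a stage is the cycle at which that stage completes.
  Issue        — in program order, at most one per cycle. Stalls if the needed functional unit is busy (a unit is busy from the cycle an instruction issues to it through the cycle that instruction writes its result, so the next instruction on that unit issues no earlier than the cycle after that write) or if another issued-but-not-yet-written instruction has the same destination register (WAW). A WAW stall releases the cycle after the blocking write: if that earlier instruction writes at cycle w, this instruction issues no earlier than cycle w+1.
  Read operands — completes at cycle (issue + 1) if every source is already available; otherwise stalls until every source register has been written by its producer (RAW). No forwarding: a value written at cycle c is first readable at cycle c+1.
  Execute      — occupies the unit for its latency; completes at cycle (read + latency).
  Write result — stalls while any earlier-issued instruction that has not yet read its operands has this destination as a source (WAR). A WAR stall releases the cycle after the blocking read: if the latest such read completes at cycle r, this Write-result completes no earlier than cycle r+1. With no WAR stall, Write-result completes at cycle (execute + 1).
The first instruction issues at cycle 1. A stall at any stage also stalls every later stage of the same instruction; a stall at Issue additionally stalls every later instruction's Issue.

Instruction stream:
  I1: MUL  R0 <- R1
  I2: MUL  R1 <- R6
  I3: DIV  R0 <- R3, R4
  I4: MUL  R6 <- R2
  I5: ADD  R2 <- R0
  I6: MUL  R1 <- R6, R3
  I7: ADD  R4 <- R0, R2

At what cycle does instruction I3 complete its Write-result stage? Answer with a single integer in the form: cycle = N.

c1: issue I1 (MUL)
c2: I1 read-ops
c6: I1 finished on MUL
c7: I1→R0
c8: issue I2 (MUL)
c9: I2 read-ops · issue I3 (DIV)
c10: I3 read-ops
c13: I2 finished on MUL
c14: I2→R1
c15: issue I4 (MUL)
c16: I4 read-ops · issue I5 (ADD)
c18: I3 finished on DIV
c19: I3→R0
c20: I4 finished on MUL · I5 read-ops
c21: I4→R6
c22: I5 finished on ADD · issue I6 (MUL)
c23: I5→R2 · I6 read-ops
c24: issue I7 (ADD)
c25: I7 read-ops
c27: I6 finished on MUL · I7 finished on ADD
c28: I6→R1 · I7→R4

cycle = 19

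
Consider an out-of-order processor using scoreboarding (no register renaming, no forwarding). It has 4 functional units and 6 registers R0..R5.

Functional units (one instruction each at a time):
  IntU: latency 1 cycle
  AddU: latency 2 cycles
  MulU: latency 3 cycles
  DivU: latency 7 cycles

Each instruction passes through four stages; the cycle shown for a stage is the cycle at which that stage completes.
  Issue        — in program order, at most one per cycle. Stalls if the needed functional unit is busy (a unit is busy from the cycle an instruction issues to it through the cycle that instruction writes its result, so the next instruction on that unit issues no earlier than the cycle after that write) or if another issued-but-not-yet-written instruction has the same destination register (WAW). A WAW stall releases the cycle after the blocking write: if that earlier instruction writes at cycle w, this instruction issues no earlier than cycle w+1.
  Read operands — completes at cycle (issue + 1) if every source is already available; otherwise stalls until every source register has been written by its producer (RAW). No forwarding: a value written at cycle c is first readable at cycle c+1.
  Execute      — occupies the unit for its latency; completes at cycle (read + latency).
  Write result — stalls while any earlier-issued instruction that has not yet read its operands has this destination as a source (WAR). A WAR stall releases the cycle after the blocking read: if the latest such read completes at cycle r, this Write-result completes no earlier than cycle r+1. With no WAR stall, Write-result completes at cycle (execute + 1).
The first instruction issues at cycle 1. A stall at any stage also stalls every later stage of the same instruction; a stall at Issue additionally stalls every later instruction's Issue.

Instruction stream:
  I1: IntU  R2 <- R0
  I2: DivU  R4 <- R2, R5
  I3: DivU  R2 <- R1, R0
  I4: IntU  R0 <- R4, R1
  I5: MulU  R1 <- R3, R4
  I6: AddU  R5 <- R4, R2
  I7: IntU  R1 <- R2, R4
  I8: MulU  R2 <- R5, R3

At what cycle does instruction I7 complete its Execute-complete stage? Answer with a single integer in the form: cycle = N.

I1  is:1  ro:2  ex:3  wr:4
I2  is:2  ro:5  ex:12  wr:13  — RAW R2: wait I1 write@4
I3  is:14  ro:15  ex:22  wr:23  — struct: DivU busy until I2 writes@13
I4  is:15  ro:16  ex:17  wr:18
I5  is:16  ro:17  ex:20  wr:21
I6  is:17  ro:24  ex:26  wr:27  — RAW R2: wait I3 write@23
I7  is:22  ro:24  ex:25  wr:26  — WAW R1: wait I5 write@21, RAW R2: wait I3 write@23
I8  is:24  ro:28  ex:31  wr:32  — WAW R2: wait I3 write@23, RAW R5: wait I6 write@27

cycle = 25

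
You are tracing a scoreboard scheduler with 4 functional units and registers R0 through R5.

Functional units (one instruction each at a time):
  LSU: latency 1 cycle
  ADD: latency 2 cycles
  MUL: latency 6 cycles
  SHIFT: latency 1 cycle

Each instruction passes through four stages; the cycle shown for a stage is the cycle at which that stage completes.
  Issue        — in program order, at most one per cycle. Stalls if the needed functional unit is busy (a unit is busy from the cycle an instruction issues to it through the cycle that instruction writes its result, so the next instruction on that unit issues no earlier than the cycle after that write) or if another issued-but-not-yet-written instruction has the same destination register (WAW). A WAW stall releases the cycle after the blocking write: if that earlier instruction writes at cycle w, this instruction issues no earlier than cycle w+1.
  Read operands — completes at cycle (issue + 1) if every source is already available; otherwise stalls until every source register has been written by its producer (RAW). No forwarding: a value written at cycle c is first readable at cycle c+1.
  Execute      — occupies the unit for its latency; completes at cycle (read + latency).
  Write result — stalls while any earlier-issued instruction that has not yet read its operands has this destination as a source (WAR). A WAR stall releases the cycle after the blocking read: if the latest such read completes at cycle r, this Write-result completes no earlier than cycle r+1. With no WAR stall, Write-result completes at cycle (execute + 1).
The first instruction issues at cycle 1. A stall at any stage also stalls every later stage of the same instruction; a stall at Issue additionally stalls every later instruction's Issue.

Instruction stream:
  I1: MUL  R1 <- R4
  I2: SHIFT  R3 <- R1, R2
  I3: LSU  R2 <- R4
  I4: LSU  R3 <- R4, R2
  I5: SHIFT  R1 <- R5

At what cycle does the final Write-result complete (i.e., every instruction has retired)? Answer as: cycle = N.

cycle = 17

I1: IS=1 RO=2 EX=8 WR=9
I2: IS=2 RO=10 EX=11 WR=12  [RAW R1: wait I1 write@9]
I3: IS=3 RO=4 EX=5 WR=11  [WAR R2: wait I2 read@10]
I4: IS=13 RO=14 EX=15 WR=16  [WAW R3: wait I2 write@12]
I5: IS=14 RO=15 EX=16 WR=17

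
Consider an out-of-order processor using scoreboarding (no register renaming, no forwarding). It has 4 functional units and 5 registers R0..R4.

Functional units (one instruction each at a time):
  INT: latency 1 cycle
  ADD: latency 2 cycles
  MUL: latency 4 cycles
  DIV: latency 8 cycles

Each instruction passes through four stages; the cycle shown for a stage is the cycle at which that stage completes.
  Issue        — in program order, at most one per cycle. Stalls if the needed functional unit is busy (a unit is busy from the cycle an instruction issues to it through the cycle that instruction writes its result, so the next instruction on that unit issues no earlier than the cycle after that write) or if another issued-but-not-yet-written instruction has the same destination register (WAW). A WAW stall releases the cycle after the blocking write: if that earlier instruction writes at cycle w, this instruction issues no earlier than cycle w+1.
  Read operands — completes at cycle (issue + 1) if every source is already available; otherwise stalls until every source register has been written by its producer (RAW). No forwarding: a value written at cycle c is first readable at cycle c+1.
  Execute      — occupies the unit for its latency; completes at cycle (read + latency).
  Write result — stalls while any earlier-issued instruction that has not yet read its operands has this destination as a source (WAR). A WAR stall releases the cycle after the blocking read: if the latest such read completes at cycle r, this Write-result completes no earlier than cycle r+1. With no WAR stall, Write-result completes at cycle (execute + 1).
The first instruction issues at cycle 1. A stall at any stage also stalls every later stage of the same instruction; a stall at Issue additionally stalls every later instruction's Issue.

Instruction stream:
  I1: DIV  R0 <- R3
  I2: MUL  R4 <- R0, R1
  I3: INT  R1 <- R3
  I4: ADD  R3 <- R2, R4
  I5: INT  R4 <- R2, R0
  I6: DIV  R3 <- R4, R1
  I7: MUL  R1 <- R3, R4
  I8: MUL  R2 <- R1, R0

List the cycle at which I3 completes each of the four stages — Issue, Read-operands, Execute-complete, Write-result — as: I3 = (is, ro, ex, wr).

I3 = (3, 4, 5, 13)

[I1] 1/2/10/11
[I2] 2/12/16/17  (RAW R0: wait I1 write@11)
[I3] 3/4/5/13  (WAR R1: wait I2 read@12)
[I4] 4/18/20/21  (RAW R4: wait I2 write@17)
[I5] 18/19/20/21  (WAW R4: wait I2 write@17)
[I6] 22/23/31/32  (WAW R3: wait I4 write@21)
[I7] 23/33/37/38  (RAW R3: wait I6 write@32)
[I8] 39/40/44/45  (struct: MUL busy until I7 writes@38)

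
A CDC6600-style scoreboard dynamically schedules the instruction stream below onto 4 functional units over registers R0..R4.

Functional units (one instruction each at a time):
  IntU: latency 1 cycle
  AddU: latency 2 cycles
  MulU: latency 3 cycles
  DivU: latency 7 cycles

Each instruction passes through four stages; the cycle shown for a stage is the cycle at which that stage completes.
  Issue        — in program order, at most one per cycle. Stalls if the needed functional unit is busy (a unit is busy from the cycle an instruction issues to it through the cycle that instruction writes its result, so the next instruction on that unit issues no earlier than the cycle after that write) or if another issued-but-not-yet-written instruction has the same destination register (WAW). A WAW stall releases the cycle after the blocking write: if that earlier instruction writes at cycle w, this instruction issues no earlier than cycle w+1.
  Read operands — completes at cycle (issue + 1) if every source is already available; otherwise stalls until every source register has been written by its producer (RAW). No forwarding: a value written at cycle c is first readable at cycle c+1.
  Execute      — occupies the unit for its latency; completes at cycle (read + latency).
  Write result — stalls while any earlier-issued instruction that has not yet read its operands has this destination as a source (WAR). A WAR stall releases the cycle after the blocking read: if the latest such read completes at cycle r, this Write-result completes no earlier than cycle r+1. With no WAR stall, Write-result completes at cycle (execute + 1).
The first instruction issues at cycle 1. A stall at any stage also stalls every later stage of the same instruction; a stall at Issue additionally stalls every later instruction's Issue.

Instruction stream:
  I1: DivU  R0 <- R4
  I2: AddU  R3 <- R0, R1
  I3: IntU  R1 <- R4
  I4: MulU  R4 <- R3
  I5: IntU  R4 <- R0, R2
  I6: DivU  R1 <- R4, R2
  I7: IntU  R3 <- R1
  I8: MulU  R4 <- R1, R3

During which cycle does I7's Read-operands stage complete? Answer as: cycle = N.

cycle = 33

t=1  issue I1 (DivU)
t=2  I1 read-ops | issue I2 (AddU)
t=3  issue I3 (IntU)
t=4  I3 read-ops | issue I4 (MulU)
t=5  I3 finished on IntU
t=9  I1 finished on DivU
t=10  I1→R0
t=11  I2 read-ops
t=12  I3→R1
t=13  I2 finished on AddU
t=14  I2→R3
t=15  I4 read-ops
t=18  I4 finished on MulU
t=19  I4→R4
t=20  issue I5 (IntU)
t=21  I5 read-ops | issue I6 (DivU)
t=22  I5 finished on IntU
t=23  I5→R4
t=24  I6 read-ops | issue I7 (IntU)
t=25  issue I8 (MulU)
t=31  I6 finished on DivU
t=32  I6→R1
t=33  I7 read-ops
t=34  I7 finished on IntU
t=35  I7→R3
t=36  I8 read-ops
t=39  I8 finished on MulU
t=40  I8→R4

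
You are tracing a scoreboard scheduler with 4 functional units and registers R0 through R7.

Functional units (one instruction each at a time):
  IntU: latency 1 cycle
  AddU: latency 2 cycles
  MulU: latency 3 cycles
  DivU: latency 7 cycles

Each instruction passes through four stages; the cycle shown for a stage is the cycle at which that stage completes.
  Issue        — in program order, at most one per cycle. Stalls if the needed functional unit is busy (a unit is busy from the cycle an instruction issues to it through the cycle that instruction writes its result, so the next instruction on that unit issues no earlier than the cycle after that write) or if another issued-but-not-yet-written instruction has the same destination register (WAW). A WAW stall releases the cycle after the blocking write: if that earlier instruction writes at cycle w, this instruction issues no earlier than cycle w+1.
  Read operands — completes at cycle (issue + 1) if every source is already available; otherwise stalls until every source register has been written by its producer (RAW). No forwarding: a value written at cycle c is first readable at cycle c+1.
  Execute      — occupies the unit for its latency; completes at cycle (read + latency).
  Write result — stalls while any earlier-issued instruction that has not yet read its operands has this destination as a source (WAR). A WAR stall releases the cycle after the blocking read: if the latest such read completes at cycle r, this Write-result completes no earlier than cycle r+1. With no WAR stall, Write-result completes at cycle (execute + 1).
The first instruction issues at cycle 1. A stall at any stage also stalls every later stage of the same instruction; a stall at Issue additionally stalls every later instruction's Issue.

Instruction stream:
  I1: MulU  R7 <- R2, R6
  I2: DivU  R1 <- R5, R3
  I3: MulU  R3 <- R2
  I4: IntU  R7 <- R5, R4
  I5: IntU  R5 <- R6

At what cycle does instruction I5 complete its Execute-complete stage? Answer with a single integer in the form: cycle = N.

cycle = 14

I1  is:1  ro:2  ex:5  wr:6
I2  is:2  ro:3  ex:10  wr:11
I3  is:7  ro:8  ex:11  wr:12  — struct: MulU busy until I1 writes@6
I4  is:8  ro:9  ex:10  wr:11
I5  is:12  ro:13  ex:14  wr:15  — struct: IntU busy until I4 writes@11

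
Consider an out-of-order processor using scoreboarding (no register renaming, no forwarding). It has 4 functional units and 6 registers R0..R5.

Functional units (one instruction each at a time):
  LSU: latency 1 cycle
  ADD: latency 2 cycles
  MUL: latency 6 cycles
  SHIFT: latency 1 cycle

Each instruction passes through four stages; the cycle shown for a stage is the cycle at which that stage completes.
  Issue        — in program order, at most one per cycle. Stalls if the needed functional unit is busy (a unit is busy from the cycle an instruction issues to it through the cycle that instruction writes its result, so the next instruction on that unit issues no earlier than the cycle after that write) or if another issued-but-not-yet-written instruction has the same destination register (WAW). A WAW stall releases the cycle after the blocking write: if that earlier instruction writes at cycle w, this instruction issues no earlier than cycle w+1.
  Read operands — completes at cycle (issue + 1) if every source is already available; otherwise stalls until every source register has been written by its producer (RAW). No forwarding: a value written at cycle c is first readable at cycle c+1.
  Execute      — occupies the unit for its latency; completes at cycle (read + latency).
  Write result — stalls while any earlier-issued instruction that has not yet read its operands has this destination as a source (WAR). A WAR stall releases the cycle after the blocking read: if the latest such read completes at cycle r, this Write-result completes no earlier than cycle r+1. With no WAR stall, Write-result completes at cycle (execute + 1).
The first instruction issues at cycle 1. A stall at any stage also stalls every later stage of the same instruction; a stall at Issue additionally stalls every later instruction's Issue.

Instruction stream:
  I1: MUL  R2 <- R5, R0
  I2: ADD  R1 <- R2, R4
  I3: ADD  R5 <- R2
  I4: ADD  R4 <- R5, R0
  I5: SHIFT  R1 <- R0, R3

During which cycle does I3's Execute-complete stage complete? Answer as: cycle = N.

cycle = 17

1) issue 1, read 2, done 8, write 9
2) issue 2, read 10, done 12, write 13  <RAW R2: wait I1 write@9>
3) issue 14, read 15, done 17, write 18  <struct: ADD busy until I2 writes@13>
4) issue 19, read 20, done 22, write 23  <struct: ADD busy until I3 writes@18>
5) issue 20, read 21, done 22, write 23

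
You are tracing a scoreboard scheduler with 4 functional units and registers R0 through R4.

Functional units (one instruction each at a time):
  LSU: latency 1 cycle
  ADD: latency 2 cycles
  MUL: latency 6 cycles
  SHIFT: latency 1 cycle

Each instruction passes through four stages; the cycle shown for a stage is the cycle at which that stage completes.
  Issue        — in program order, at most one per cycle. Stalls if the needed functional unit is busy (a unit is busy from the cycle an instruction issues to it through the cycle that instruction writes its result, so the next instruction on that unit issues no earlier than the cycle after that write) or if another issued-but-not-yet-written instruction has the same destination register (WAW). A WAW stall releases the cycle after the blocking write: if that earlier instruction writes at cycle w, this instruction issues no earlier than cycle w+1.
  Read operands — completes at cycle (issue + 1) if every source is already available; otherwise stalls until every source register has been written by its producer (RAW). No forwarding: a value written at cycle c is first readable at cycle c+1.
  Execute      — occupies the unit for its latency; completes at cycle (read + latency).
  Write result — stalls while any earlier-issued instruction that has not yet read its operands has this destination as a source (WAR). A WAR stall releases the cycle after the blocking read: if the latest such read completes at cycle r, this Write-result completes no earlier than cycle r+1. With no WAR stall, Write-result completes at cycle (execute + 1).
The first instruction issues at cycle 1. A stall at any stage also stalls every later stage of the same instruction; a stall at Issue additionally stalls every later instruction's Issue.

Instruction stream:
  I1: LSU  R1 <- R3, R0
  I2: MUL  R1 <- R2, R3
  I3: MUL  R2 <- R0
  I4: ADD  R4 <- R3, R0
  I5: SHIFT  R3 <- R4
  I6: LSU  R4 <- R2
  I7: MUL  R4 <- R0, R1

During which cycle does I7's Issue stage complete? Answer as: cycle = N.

cycle = 26

[1] I1→LSU
[2] I1 RO
[3] I1 EX
[4] I1 WR R1
[5] I2→MUL
[6] I2 RO
[12] I2 EX
[13] I2 WR R1
[14] I3→MUL
[15] I3 RO | I4→ADD
[16] I4 RO | I5→SHIFT
[18] I4 EX
[19] I4 WR R4
[20] I5 RO | I6→LSU
[21] I3 EX | I5 EX
[22] I3 WR R2 | I5 WR R3
[23] I6 RO
[24] I6 EX
[25] I6 WR R4
[26] I7→MUL
[27] I7 RO
[33] I7 EX
[34] I7 WR R4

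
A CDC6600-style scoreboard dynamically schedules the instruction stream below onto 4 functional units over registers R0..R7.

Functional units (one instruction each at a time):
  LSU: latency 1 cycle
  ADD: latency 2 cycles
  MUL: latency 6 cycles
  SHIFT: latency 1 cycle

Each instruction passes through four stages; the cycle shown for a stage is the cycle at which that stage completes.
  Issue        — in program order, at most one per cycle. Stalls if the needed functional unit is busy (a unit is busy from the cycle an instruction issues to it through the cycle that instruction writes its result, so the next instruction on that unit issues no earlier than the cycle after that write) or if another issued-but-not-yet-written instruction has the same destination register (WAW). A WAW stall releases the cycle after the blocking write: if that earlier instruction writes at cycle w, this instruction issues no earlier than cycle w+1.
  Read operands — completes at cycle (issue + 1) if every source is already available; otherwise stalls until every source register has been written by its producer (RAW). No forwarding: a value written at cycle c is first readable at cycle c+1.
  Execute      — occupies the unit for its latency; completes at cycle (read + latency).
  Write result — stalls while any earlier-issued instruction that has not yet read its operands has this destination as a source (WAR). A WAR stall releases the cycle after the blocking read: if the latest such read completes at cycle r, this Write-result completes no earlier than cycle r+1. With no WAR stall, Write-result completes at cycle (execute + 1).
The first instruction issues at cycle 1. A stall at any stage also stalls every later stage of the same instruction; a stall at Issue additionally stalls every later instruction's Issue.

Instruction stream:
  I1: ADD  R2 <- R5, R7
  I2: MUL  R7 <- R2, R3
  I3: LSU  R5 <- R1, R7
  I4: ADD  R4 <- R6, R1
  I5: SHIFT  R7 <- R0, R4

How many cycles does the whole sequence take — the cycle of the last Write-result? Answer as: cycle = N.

t=1  issue I1 (ADD)
t=2  I1 read-ops | issue I2 (MUL)
t=3  issue I3 (LSU)
t=4  I1 finished on ADD
t=5  I1→R2
t=6  I2 read-ops | issue I4 (ADD)
t=7  I4 read-ops
t=9  I4 finished on ADD
t=10  I4→R4
t=12  I2 finished on MUL
t=13  I2→R7
t=14  I3 read-ops | issue I5 (SHIFT)
t=15  I3 finished on LSU | I5 read-ops
t=16  I3→R5 | I5 finished on SHIFT
t=17  I5→R7

cycle = 17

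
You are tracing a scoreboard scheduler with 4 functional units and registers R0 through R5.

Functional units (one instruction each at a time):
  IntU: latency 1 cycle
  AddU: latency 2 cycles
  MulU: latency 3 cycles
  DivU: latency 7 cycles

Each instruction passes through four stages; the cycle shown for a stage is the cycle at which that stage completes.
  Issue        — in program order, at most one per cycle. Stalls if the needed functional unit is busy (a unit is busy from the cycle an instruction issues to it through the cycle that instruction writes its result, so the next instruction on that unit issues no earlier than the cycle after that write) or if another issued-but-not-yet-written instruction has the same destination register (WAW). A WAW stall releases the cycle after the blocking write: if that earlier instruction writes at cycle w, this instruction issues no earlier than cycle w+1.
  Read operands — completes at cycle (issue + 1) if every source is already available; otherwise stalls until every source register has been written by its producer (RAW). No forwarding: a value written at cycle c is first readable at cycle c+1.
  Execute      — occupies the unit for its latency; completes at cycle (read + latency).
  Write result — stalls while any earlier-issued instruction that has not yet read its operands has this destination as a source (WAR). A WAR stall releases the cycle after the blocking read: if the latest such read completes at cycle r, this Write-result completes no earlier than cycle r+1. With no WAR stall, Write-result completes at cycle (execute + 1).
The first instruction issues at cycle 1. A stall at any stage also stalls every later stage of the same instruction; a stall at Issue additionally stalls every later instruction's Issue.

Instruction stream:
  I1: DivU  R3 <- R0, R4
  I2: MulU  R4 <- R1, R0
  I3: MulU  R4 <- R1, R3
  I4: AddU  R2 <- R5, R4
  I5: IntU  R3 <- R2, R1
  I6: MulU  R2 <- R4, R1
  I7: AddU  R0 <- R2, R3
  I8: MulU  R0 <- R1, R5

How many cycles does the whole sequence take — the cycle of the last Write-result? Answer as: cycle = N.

cycle = 35

cycle 1: issue I1 (DivU)
cycle 2: I1 read-ops · issue I2 (MulU)
cycle 3: I2 read-ops
cycle 6: I2 finished on MulU
cycle 7: I2→R4
cycle 8: issue I3 (MulU)
cycle 9: I1 finished on DivU · issue I4 (AddU)
cycle 10: I1→R3
cycle 11: I3 read-ops · issue I5 (IntU)
cycle 14: I3 finished on MulU
cycle 15: I3→R4
cycle 16: I4 read-ops
cycle 18: I4 finished on AddU
cycle 19: I4→R2
cycle 20: I5 read-ops · issue I6 (MulU)
cycle 21: I5 finished on IntU · I6 read-ops · issue I7 (AddU)
cycle 22: I5→R3
cycle 24: I6 finished on MulU
cycle 25: I6→R2
cycle 26: I7 read-ops
cycle 28: I7 finished on AddU
cycle 29: I7→R0
cycle 30: issue I8 (MulU)
cycle 31: I8 read-ops
cycle 34: I8 finished on MulU
cycle 35: I8→R0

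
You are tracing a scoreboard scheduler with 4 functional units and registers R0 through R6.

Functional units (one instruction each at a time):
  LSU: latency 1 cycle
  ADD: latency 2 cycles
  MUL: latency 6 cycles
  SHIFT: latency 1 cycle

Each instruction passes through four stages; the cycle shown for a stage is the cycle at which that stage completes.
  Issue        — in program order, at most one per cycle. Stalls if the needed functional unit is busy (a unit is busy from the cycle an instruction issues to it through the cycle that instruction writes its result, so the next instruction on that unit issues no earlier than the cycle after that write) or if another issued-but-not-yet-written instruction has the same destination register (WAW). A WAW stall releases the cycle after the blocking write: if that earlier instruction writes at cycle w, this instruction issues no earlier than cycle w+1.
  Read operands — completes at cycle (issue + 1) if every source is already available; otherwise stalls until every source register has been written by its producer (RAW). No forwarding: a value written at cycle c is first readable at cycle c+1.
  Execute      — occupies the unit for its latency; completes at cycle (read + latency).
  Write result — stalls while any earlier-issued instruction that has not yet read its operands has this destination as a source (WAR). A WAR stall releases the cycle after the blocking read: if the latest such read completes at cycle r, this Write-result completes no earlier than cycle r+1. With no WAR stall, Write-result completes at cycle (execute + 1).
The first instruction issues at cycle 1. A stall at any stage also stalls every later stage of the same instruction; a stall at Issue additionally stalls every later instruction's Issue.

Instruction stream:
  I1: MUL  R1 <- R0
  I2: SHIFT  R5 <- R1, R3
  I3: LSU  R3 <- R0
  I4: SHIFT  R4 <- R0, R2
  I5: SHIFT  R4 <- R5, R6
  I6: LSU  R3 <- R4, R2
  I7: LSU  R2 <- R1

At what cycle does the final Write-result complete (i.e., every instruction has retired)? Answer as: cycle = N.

cycle = 27

1) issue 1, read 2, done 8, write 9
2) issue 2, read 10, done 11, write 12  <RAW R1: wait I1 write@9>
3) issue 3, read 4, done 5, write 11  <WAR R3: wait I2 read@10>
4) issue 13, read 14, done 15, write 16  <struct: SHIFT busy until I2 writes@12>
5) issue 17, read 18, done 19, write 20  <struct: SHIFT busy until I4 writes@16>
6) issue 18, read 21, done 22, write 23  <RAW R4: wait I5 write@20>
7) issue 24, read 25, done 26, write 27  <struct: LSU busy until I6 writes@23>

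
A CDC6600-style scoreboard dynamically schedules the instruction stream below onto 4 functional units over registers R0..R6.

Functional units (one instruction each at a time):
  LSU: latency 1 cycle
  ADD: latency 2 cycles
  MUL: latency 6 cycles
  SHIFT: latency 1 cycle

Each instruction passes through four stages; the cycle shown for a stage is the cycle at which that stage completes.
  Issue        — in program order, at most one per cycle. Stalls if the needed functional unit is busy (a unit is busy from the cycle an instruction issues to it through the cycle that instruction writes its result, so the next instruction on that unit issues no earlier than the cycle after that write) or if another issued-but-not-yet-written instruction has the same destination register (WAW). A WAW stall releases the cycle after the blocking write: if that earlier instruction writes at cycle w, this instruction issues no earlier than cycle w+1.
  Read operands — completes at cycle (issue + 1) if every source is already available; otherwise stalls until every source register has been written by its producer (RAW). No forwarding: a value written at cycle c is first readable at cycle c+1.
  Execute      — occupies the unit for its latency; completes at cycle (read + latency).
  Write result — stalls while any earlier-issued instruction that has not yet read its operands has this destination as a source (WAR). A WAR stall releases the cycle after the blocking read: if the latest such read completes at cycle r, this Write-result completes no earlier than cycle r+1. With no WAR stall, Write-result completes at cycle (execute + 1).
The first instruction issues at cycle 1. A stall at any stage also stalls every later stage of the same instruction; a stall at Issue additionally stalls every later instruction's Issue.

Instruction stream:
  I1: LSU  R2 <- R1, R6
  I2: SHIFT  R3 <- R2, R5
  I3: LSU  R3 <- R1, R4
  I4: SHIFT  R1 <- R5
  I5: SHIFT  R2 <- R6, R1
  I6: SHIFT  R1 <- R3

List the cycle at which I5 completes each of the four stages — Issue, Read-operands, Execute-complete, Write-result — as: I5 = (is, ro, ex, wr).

I5 = (13, 14, 15, 16)

I1: IS=1 RO=2 EX=3 WR=4
I2: IS=2 RO=5 EX=6 WR=7  [RAW R2: wait I1 write@4]
I3: IS=8 RO=9 EX=10 WR=11  [WAW R3: wait I2 write@7]
I4: IS=9 RO=10 EX=11 WR=12
I5: IS=13 RO=14 EX=15 WR=16  [struct: SHIFT busy until I4 writes@12]
I6: IS=17 RO=18 EX=19 WR=20  [struct: SHIFT busy until I5 writes@16]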